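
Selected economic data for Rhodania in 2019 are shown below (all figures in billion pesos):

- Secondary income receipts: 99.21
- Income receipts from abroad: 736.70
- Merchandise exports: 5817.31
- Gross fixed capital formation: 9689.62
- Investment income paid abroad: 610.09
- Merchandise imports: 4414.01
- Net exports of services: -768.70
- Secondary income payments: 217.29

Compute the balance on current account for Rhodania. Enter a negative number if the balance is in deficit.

Goods balance = 5817.31 - 4414.01 = 1403.30
Services balance = -768.70
Trade balance (goods + services) = 1403.30 + (-768.70) = 634.60
Net primary income = 736.70 - 610.09 = 126.61
Net secondary income = 99.21 - 217.29 = -118.08
Current account = 634.60 + 126.61 + (-118.08) = 643.13

643.13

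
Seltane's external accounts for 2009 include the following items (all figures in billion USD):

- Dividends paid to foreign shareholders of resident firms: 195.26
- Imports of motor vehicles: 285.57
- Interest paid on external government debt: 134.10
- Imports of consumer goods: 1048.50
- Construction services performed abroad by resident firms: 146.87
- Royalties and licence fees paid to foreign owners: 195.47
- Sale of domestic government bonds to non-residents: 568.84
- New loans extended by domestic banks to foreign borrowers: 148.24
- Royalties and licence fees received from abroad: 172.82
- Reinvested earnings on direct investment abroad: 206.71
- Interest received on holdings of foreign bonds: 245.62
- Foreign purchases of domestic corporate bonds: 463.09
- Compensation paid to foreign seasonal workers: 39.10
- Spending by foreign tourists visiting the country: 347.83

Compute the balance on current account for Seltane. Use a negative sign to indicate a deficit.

-778.15

Goods: -1048.50 - 285.57 = -1334.07
Services: 347.83 - 195.47 + 146.87 + 172.82 = 472.05
Primary income: -195.26 - 39.10 + 245.62 + 206.71 - 134.10 = 83.87
Current account = (-1334.07) + 472.05 + 83.87 = -778.15
(Excluded from the current account — financial account: sale of domestic government bonds to non-residents 568.84, new loans extended by domestic banks to foreign borrowers 148.24, foreign purchases of domestic corporate bonds 463.09.)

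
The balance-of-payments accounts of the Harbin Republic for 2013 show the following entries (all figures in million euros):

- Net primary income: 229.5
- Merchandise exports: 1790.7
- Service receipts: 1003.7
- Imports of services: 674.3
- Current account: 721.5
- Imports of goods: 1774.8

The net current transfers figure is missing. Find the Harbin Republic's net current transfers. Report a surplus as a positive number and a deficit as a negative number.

Current account = goods balance + services balance + net primary income + net secondary income
Sum of the known components = 574.8
Net current transfers = CA - (known components) = 721.5 - 574.8 = 146.7

146.7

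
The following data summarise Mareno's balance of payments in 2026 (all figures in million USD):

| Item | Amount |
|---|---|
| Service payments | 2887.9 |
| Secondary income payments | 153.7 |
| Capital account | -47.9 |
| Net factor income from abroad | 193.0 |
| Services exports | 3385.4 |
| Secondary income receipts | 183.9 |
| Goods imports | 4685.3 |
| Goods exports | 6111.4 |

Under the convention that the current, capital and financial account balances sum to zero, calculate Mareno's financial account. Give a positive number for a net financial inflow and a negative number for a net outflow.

Goods balance = 6111.4 - 4685.3 = 1426.1
Services balance = 3385.4 - 2887.9 = 497.5
Trade balance (goods + services) = 1426.1 + 497.5 = 1923.6
Net primary income = 193.0
Net secondary income = 183.9 - 153.7 = 30.2
Current account = 1923.6 + 193.0 + 30.2 = 2146.8
Financial account = -(2146.8 + (-47.9)) = -2098.9

-2098.9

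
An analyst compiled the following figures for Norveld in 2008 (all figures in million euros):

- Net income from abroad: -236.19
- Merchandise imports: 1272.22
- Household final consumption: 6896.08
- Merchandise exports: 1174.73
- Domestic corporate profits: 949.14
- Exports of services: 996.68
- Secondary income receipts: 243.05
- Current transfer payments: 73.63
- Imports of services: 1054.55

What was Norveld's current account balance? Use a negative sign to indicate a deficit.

-222.13

Goods balance = 1174.73 - 1272.22 = -97.49
Services balance = 996.68 - 1054.55 = -57.87
Trade balance (goods + services) = -97.49 + (-57.87) = -155.36
Net primary income = -236.19
Net secondary income = 243.05 - 73.63 = 169.42
Current account = -155.36 + (-236.19) + 169.42 = -222.13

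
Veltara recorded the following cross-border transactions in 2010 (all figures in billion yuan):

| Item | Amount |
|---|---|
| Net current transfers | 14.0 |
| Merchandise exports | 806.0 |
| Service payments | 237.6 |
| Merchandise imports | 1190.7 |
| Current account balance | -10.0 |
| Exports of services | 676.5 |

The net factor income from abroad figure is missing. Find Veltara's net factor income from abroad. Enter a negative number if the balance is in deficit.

-78.2

Current account = goods balance + services balance + net primary income + net secondary income
Sum of the known components = 68.2
Net factor income from abroad = CA - (known components) = -10.0 - 68.2 = -78.2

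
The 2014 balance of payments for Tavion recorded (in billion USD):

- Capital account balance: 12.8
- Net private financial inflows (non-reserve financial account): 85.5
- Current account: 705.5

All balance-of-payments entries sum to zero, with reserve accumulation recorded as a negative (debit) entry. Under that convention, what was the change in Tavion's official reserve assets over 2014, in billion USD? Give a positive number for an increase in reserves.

803.8

Official reserve transactions balance = -(705.5 + 12.8 + 85.5) = -803.8
An accumulation of reserves is recorded as a debit (negative entry), so the change in the stock of reserves is the negative of that balance.
Change in official reserves = -(-803.8) = 803.8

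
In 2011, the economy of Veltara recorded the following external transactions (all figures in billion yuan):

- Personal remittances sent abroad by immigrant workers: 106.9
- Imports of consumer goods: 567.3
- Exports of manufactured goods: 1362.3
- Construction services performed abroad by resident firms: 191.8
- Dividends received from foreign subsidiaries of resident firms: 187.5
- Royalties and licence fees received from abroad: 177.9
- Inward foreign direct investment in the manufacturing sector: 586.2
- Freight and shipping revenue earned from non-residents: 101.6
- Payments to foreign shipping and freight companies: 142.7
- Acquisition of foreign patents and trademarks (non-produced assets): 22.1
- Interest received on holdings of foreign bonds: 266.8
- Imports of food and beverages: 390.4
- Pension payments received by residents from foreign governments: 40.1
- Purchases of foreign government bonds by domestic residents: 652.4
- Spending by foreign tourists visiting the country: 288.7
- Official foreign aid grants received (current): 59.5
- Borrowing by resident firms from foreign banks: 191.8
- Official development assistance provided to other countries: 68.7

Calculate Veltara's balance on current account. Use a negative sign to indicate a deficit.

Goods: 1362.3 - 390.4 - 567.3 = 404.6
Services: 101.6 - 142.7 + 288.7 + 177.9 + 191.8 = 617.3
Primary income: 187.5 + 266.8 = 454.3
Secondary income: -68.7 + 59.5 - 106.9 + 40.1 = -76.0
Current account = 404.6 + 617.3 + 454.3 + (-76.0) = 1400.2
(Excluded from the current account — financial account: inward foreign direct investment in the manufacturing sector 586.2, purchases of foreign government bonds by domestic residents 652.4, borrowing by resident firms from foreign banks 191.8; capital account: acquisition of foreign patents and trademarks (non-produced assets) 22.1.)

1400.2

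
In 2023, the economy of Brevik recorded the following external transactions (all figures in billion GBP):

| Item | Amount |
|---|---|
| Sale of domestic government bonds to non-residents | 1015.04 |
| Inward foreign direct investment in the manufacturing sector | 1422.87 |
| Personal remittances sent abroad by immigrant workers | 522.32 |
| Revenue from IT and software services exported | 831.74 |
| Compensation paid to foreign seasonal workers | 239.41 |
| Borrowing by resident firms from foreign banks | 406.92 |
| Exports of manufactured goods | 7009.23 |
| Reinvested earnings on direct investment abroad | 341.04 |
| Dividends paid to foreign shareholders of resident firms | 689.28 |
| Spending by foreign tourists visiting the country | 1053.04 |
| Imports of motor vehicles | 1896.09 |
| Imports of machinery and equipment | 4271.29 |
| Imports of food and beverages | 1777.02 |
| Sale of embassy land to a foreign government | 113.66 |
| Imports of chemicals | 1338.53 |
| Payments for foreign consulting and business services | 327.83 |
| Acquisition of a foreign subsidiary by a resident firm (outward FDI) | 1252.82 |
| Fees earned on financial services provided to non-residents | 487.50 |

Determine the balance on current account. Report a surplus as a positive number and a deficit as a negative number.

Goods: 7009.23 - 1777.02 - 4271.29 - 1896.09 - 1338.53 = -2273.70
Services: 831.74 + 487.50 + 1053.04 - 327.83 = 2044.45
Primary income: -239.41 - 689.28 + 341.04 = -587.65
Secondary income: -522.32
Current account = (-2273.70) + 2044.45 + (-587.65) + (-522.32) = -1339.22
(Excluded from the current account — financial account: sale of domestic government bonds to non-residents 1015.04, inward foreign direct investment in the manufacturing sector 1422.87, borrowing by resident firms from foreign banks 406.92, acquisition of a foreign subsidiary by a resident firm (outward FDI) 1252.82; capital account: sale of embassy land to a foreign government 113.66.)

-1339.22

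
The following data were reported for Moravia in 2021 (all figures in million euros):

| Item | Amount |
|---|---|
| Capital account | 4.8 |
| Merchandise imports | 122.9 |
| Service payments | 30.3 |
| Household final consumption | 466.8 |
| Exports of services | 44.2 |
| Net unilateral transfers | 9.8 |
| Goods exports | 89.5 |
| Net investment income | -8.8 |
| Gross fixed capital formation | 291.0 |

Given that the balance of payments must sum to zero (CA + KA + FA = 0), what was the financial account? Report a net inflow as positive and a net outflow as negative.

Goods balance = 89.5 - 122.9 = -33.4
Services balance = 44.2 - 30.3 = 13.9
Trade balance (goods + services) = -33.4 + 13.9 = -19.5
Net primary income = -8.8
Net secondary income = 9.8
Current account = -19.5 + (-8.8) + 9.8 = -18.5
Financial account = -(-18.5 + 4.8) = 13.7

13.7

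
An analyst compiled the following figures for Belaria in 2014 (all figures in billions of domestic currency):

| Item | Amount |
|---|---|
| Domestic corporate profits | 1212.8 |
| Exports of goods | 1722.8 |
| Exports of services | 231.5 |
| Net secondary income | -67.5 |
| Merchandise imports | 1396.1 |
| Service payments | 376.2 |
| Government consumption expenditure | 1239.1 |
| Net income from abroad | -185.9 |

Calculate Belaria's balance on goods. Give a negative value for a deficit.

Goods balance = 1722.8 - 1396.1 = 326.7

326.7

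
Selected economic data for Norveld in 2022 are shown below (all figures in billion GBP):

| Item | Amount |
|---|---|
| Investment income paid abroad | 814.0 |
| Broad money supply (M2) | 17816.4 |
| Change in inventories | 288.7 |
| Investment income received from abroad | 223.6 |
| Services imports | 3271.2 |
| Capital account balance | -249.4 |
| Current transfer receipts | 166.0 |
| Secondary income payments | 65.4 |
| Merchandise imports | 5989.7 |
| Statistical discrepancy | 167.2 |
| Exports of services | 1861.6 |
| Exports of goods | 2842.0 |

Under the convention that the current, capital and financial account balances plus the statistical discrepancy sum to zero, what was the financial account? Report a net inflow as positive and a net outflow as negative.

Goods balance = 2842.0 - 5989.7 = -3147.7
Services balance = 1861.6 - 3271.2 = -1409.6
Trade balance (goods + services) = -3147.7 + (-1409.6) = -4557.3
Net primary income = 223.6 - 814.0 = -590.4
Net secondary income = 166.0 - 65.4 = 100.6
Current account = -4557.3 + (-590.4) + 100.6 = -5047.1
Financial account = -(-5047.1 + (-249.4) + 167.2) = 5129.3

5129.3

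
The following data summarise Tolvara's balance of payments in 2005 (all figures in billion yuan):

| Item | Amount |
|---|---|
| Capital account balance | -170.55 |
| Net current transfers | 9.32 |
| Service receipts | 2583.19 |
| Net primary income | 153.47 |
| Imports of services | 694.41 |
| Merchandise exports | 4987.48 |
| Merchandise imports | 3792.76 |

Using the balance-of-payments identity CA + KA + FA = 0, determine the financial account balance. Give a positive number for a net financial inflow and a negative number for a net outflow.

Goods balance = 4987.48 - 3792.76 = 1194.72
Services balance = 2583.19 - 694.41 = 1888.78
Trade balance (goods + services) = 1194.72 + 1888.78 = 3083.50
Net primary income = 153.47
Net secondary income = 9.32
Current account = 3083.50 + 153.47 + 9.32 = 3246.29
Financial account = -(3246.29 + (-170.55)) = -3075.74

-3075.74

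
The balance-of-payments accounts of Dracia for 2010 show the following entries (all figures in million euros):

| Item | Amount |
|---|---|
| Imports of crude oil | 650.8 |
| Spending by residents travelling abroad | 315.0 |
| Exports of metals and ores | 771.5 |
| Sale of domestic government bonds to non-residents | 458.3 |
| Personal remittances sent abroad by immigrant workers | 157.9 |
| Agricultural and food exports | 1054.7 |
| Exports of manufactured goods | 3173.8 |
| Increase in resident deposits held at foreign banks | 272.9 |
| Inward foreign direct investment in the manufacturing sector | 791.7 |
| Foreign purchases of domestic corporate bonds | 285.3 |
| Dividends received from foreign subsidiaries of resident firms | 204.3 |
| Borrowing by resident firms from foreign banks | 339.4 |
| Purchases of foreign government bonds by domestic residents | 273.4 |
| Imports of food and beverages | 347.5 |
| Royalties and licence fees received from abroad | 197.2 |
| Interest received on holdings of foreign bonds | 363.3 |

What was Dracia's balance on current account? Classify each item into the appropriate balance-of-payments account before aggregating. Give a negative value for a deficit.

4293.6

Goods: -347.5 + 771.5 + 3173.8 - 650.8 + 1054.7 = 4001.7
Services: 197.2 - 315.0 = -117.8
Primary income: 363.3 + 204.3 = 567.6
Secondary income: -157.9
Current account = 4001.7 + (-117.8) + 567.6 + (-157.9) = 4293.6
(Excluded from the current account — financial account: sale of domestic government bonds to non-residents 458.3, increase in resident deposits held at foreign banks 272.9, inward foreign direct investment in the manufacturing sector 791.7, foreign purchases of domestic corporate bonds 285.3, borrowing by resident firms from foreign banks 339.4, purchases of foreign government bonds by domestic residents 273.4.)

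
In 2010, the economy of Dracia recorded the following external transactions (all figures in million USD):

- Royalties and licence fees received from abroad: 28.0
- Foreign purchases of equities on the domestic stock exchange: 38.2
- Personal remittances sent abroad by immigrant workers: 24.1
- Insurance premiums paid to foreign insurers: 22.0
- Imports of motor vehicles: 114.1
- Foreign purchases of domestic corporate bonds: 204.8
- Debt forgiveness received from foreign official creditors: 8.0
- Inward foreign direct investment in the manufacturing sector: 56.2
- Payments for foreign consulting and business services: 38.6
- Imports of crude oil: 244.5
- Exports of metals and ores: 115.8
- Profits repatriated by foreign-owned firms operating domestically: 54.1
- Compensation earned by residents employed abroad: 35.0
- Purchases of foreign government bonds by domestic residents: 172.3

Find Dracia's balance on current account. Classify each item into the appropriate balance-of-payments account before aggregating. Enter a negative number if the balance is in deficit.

-318.6

Goods: 115.8 - 244.5 - 114.1 = -242.8
Services: -22.0 - 38.6 + 28.0 = -32.6
Primary income: -54.1 + 35.0 = -19.1
Secondary income: -24.1
Current account = (-242.8) + (-32.6) + (-19.1) + (-24.1) = -318.6
(Excluded from the current account — financial account: foreign purchases of equities on the domestic stock exchange 38.2, foreign purchases of domestic corporate bonds 204.8, inward foreign direct investment in the manufacturing sector 56.2, purchases of foreign government bonds by domestic residents 172.3; capital account: debt forgiveness received from foreign official creditors 8.0.)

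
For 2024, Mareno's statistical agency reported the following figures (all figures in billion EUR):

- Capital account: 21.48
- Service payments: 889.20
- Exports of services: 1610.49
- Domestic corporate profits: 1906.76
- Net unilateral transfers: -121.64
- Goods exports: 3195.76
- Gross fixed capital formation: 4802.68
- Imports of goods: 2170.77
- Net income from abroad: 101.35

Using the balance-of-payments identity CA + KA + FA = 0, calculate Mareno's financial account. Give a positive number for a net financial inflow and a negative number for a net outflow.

-1747.47

Goods balance = 3195.76 - 2170.77 = 1024.99
Services balance = 1610.49 - 889.20 = 721.29
Trade balance (goods + services) = 1024.99 + 721.29 = 1746.28
Net primary income = 101.35
Net secondary income = -121.64
Current account = 1746.28 + 101.35 + (-121.64) = 1725.99
Financial account = -(1725.99 + 21.48) = -1747.47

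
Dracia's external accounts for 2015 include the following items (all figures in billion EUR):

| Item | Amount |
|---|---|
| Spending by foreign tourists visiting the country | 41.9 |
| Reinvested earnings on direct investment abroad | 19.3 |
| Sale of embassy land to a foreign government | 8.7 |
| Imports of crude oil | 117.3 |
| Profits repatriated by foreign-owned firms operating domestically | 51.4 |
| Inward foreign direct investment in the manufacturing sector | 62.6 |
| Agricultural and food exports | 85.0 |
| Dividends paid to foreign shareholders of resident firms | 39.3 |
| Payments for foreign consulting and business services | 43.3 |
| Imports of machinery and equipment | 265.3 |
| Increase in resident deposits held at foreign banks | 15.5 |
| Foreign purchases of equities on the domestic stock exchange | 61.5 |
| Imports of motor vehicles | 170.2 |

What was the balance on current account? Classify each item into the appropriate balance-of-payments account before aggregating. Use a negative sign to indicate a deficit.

-540.6

Goods: -265.3 - 170.2 + 85.0 - 117.3 = -467.8
Services: -43.3 + 41.9 = -1.4
Primary income: -39.3 + 19.3 - 51.4 = -71.4
Current account = (-467.8) + (-1.4) + (-71.4) = -540.6
(Excluded from the current account — capital account: sale of embassy land to a foreign government 8.7; financial account: inward foreign direct investment in the manufacturing sector 62.6, increase in resident deposits held at foreign banks 15.5, foreign purchases of equities on the domestic stock exchange 61.5.)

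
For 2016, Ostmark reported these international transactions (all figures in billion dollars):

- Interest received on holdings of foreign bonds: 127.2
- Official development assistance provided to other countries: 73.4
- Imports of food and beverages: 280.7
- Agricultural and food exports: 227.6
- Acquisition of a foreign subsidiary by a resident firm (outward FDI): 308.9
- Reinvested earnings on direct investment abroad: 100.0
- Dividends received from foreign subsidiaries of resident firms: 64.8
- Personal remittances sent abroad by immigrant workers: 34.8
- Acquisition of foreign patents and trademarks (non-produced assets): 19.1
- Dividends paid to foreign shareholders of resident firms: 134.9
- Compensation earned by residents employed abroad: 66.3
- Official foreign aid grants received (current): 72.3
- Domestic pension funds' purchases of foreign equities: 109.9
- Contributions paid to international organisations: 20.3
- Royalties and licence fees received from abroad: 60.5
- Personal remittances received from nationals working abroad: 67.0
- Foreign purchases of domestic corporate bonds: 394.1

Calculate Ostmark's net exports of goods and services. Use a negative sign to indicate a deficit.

Goods: 227.6 - 280.7 = -53.1
Services: 60.5
Trade balance = -53.1 + 60.5 = 7.4
(Excluded from the trade balance — primary income: interest received on holdings of foreign bonds 127.2, reinvested earnings on direct investment abroad 100.0, dividends received from foreign subsidiaries of resident firms 64.8, dividends paid to foreign shareholders of resident firms 134.9, compensation earned by residents employed abroad 66.3; secondary income: official development assistance provided to other countries 73.4, personal remittances sent abroad by immigrant workers 34.8, official foreign aid grants received (current) 72.3, contributions paid to international organisations 20.3, personal remittances received from nationals working abroad 67.0; financial account: acquisition of a foreign subsidiary by a resident firm (outward FDI) 308.9, domestic pension funds' purchases of foreign equities 109.9, foreign purchases of domestic corporate bonds 394.1; capital account: acquisition of foreign patents and trademarks (non-produced assets) 19.1.)

7.4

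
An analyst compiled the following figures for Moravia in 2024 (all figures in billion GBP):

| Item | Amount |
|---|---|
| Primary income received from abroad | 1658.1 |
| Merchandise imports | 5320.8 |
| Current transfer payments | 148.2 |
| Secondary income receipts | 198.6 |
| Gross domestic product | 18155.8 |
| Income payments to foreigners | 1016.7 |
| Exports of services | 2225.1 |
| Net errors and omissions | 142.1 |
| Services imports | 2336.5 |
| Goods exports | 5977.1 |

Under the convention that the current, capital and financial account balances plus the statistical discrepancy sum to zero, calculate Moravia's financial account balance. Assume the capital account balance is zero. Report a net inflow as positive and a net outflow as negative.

Goods balance = 5977.1 - 5320.8 = 656.3
Services balance = 2225.1 - 2336.5 = -111.4
Trade balance (goods + services) = 656.3 + (-111.4) = 544.9
Net primary income = 1658.1 - 1016.7 = 641.4
Net secondary income = 198.6 - 148.2 = 50.4
Current account = 544.9 + 641.4 + 50.4 = 1236.7
Financial account = -(1236.7 + 142.1) = -1378.8

-1378.8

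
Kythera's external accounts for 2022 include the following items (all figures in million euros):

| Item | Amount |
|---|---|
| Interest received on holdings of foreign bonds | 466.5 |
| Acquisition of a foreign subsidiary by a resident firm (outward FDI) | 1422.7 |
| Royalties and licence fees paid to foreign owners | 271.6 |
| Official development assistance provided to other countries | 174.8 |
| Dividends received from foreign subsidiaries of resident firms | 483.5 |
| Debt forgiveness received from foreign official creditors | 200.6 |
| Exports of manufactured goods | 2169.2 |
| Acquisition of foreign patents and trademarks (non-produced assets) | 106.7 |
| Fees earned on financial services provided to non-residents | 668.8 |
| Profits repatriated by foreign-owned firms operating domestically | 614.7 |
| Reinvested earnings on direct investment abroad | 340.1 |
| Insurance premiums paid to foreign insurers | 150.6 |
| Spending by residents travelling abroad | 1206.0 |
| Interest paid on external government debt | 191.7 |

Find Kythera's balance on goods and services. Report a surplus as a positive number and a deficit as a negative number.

Goods: 2169.2
Services: 668.8 - 150.6 - 1206.0 - 271.6 = -959.4
Trade balance = 2169.2 + (-959.4) = 1209.8
(Excluded from the trade balance — primary income: interest received on holdings of foreign bonds 466.5, dividends received from foreign subsidiaries of resident firms 483.5, profits repatriated by foreign-owned firms operating domestically 614.7, reinvested earnings on direct investment abroad 340.1, interest paid on external government debt 191.7; financial account: acquisition of a foreign subsidiary by a resident firm (outward FDI) 1422.7; secondary income: official development assistance provided to other countries 174.8; capital account: debt forgiveness received from foreign official creditors 200.6, acquisition of foreign patents and trademarks (non-produced assets) 106.7.)

1209.8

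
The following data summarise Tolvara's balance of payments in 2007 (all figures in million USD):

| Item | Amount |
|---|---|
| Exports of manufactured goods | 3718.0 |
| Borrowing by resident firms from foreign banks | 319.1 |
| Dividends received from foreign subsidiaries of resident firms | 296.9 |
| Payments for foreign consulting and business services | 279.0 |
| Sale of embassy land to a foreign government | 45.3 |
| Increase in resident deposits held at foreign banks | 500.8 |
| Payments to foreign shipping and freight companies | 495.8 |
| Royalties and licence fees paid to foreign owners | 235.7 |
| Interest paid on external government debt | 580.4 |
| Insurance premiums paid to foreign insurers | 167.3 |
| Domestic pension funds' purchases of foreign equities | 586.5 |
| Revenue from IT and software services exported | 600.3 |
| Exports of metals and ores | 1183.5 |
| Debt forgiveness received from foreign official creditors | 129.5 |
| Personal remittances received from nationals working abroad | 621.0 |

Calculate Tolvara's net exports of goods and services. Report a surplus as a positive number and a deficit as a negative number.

4324.0

Goods: 1183.5 + 3718.0 = 4901.5
Services: -279.0 - 235.7 + 600.3 - 167.3 - 495.8 = -577.5
Trade balance = 4901.5 + (-577.5) = 4324.0
(Excluded from the trade balance — financial account: borrowing by resident firms from foreign banks 319.1, increase in resident deposits held at foreign banks 500.8, domestic pension funds' purchases of foreign equities 586.5; primary income: dividends received from foreign subsidiaries of resident firms 296.9, interest paid on external government debt 580.4; capital account: sale of embassy land to a foreign government 45.3, debt forgiveness received from foreign official creditors 129.5; secondary income: personal remittances received from nationals working abroad 621.0.)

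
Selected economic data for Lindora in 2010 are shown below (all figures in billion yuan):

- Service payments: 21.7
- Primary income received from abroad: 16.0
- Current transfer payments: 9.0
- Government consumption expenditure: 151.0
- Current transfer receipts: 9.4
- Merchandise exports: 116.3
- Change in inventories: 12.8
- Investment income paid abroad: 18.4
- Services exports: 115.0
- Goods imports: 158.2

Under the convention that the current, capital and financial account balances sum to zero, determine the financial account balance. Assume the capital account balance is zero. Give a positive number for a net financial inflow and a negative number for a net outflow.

-49.4

Goods balance = 116.3 - 158.2 = -41.9
Services balance = 115.0 - 21.7 = 93.3
Trade balance (goods + services) = -41.9 + 93.3 = 51.4
Net primary income = 16.0 - 18.4 = -2.4
Net secondary income = 9.4 - 9.0 = 0.4
Current account = 51.4 + (-2.4) + 0.4 = 49.4
Financial account = -(49.4) = -49.4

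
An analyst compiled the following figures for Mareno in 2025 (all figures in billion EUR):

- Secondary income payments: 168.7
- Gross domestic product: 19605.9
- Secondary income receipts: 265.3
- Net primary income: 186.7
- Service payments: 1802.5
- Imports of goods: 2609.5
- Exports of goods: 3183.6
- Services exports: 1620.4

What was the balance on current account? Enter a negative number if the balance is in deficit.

675.3

Goods balance = 3183.6 - 2609.5 = 574.1
Services balance = 1620.4 - 1802.5 = -182.1
Trade balance (goods + services) = 574.1 + (-182.1) = 392.0
Net primary income = 186.7
Net secondary income = 265.3 - 168.7 = 96.6
Current account = 392.0 + 186.7 + 96.6 = 675.3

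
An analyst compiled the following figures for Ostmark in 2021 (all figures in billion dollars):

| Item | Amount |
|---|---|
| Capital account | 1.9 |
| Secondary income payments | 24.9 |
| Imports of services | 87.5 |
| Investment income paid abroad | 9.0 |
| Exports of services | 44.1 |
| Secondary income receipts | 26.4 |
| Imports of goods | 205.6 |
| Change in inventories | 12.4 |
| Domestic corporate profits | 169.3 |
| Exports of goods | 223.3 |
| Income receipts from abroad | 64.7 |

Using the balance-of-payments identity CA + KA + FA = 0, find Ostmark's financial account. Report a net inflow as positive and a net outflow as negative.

Goods balance = 223.3 - 205.6 = 17.7
Services balance = 44.1 - 87.5 = -43.4
Trade balance (goods + services) = 17.7 + (-43.4) = -25.7
Net primary income = 64.7 - 9.0 = 55.7
Net secondary income = 26.4 - 24.9 = 1.5
Current account = -25.7 + 55.7 + 1.5 = 31.5
Financial account = -(31.5 + 1.9) = -33.4

-33.4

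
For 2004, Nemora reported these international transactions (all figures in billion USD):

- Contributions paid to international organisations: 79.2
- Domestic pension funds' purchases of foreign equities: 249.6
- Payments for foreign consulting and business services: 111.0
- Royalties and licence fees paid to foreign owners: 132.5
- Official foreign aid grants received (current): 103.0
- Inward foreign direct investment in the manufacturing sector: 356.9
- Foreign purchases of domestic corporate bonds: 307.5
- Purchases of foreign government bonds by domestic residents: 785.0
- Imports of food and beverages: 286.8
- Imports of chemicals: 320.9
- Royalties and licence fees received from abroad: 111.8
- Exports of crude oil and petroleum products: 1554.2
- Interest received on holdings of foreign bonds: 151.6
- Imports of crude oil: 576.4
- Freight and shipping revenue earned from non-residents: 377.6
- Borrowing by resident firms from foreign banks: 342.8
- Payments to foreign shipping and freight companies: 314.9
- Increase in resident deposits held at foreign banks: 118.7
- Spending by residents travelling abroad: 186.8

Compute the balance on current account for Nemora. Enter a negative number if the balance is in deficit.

289.7

Goods: -320.9 - 576.4 - 286.8 + 1554.2 = 370.1
Services: -186.8 - 314.9 - 111.0 + 111.8 - 132.5 + 377.6 = -255.8
Primary income: 151.6
Secondary income: 103.0 - 79.2 = 23.8
Current account = 370.1 + (-255.8) + 151.6 + 23.8 = 289.7
(Excluded from the current account — financial account: domestic pension funds' purchases of foreign equities 249.6, inward foreign direct investment in the manufacturing sector 356.9, foreign purchases of domestic corporate bonds 307.5, purchases of foreign government bonds by domestic residents 785.0, borrowing by resident firms from foreign banks 342.8, increase in resident deposits held at foreign banks 118.7.)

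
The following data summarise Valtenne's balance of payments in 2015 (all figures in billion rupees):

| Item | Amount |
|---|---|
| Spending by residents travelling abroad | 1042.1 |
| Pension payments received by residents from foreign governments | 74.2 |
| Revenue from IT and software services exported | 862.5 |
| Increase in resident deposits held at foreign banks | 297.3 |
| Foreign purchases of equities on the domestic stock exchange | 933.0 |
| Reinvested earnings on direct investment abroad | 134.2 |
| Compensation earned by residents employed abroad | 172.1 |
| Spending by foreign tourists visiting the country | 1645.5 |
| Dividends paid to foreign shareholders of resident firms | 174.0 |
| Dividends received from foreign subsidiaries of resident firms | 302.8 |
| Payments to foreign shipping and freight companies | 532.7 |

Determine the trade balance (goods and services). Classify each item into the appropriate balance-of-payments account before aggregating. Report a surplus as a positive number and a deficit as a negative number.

Services: -532.7 + 1645.5 + 862.5 - 1042.1 = 933.2
Trade balance = 0.0 + 933.2 = 933.2
(Excluded from the trade balance — secondary income: pension payments received by residents from foreign governments 74.2; financial account: increase in resident deposits held at foreign banks 297.3, foreign purchases of equities on the domestic stock exchange 933.0; primary income: reinvested earnings on direct investment abroad 134.2, compensation earned by residents employed abroad 172.1, dividends paid to foreign shareholders of resident firms 174.0, dividends received from foreign subsidiaries of resident firms 302.8.)

933.2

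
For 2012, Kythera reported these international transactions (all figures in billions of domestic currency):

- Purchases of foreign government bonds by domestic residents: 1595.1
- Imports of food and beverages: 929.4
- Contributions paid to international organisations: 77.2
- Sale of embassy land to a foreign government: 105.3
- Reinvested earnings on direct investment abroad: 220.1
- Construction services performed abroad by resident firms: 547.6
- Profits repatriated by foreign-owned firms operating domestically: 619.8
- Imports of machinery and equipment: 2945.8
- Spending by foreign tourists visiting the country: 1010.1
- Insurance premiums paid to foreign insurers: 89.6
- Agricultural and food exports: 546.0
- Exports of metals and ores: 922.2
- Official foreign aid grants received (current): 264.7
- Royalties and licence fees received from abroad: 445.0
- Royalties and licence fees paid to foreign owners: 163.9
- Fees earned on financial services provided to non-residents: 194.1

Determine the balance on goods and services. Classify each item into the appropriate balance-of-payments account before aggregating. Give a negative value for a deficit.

-463.7

Goods: -2945.8 + 922.2 + 546.0 - 929.4 = -2407.0
Services: 194.1 + 445.0 + 547.6 - 163.9 - 89.6 + 1010.1 = 1943.3
Trade balance = -2407.0 + 1943.3 = -463.7
(Excluded from the trade balance — financial account: purchases of foreign government bonds by domestic residents 1595.1; secondary income: contributions paid to international organisations 77.2, official foreign aid grants received (current) 264.7; capital account: sale of embassy land to a foreign government 105.3; primary income: reinvested earnings on direct investment abroad 220.1, profits repatriated by foreign-owned firms operating domestically 619.8.)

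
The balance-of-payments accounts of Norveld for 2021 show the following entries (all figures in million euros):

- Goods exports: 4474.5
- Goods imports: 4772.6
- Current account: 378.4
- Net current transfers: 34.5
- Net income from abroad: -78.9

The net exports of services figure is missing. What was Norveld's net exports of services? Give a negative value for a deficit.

Current account = goods balance + services balance + net primary income + net secondary income
Sum of the known components = -342.5
Net exports of services = CA - (known components) = 378.4 - (-342.5) = 720.9

720.9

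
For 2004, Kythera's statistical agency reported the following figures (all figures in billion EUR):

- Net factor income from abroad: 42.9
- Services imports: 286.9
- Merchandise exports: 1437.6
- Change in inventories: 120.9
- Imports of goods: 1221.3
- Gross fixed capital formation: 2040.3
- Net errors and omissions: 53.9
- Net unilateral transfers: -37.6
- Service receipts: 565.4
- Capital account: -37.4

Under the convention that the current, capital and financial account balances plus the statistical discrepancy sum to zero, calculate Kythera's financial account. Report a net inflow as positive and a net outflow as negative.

Goods balance = 1437.6 - 1221.3 = 216.3
Services balance = 565.4 - 286.9 = 278.5
Trade balance (goods + services) = 216.3 + 278.5 = 494.8
Net primary income = 42.9
Net secondary income = -37.6
Current account = 494.8 + 42.9 + (-37.6) = 500.1
Financial account = -(500.1 + (-37.4) + 53.9) = -516.6

-516.6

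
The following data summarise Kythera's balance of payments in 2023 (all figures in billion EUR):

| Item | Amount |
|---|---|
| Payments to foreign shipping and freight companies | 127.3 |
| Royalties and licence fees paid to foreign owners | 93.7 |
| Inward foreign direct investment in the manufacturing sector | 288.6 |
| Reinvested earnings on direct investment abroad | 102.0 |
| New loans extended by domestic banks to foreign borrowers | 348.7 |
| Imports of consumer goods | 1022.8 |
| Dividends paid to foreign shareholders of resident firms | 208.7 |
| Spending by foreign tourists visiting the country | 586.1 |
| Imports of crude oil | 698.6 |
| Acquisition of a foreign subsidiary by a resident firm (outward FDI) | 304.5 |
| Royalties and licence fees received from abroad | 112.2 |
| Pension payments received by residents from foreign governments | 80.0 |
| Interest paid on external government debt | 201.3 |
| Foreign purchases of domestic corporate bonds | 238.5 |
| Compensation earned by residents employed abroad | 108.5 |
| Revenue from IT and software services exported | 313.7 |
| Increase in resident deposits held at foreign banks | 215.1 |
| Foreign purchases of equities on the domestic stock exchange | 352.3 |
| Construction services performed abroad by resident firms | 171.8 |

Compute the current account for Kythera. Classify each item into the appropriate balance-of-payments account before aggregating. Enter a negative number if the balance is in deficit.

-878.1

Goods: -698.6 - 1022.8 = -1721.4
Services: 313.7 + 112.2 + 171.8 + 586.1 - 127.3 - 93.7 = 962.8
Primary income: 108.5 - 208.7 - 201.3 + 102.0 = -199.5
Secondary income: 80.0
Current account = (-1721.4) + 962.8 + (-199.5) + 80.0 = -878.1
(Excluded from the current account — financial account: inward foreign direct investment in the manufacturing sector 288.6, new loans extended by domestic banks to foreign borrowers 348.7, acquisition of a foreign subsidiary by a resident firm (outward FDI) 304.5, foreign purchases of domestic corporate bonds 238.5, increase in resident deposits held at foreign banks 215.1, foreign purchases of equities on the domestic stock exchange 352.3.)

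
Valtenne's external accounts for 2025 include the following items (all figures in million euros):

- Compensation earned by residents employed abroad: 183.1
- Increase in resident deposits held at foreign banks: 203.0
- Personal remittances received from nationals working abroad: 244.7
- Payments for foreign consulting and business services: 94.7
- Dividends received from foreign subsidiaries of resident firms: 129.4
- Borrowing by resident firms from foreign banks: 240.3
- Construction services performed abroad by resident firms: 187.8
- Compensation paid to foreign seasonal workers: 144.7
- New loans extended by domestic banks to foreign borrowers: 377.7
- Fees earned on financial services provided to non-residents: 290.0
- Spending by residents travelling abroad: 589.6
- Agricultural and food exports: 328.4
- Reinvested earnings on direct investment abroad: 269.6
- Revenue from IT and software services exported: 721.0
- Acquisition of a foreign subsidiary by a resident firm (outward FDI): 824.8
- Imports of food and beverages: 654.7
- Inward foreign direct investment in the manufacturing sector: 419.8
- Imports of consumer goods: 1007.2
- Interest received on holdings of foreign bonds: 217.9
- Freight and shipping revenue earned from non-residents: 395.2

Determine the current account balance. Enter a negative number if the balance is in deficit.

Goods: 328.4 - 654.7 - 1007.2 = -1333.5
Services: -94.7 + 187.8 - 589.6 + 721.0 + 395.2 + 290.0 = 909.7
Primary income: 183.1 - 144.7 + 269.6 + 129.4 + 217.9 = 655.3
Secondary income: 244.7
Current account = (-1333.5) + 909.7 + 655.3 + 244.7 = 476.2
(Excluded from the current account — financial account: increase in resident deposits held at foreign banks 203.0, borrowing by resident firms from foreign banks 240.3, new loans extended by domestic banks to foreign borrowers 377.7, acquisition of a foreign subsidiary by a resident firm (outward FDI) 824.8, inward foreign direct investment in the manufacturing sector 419.8.)

476.2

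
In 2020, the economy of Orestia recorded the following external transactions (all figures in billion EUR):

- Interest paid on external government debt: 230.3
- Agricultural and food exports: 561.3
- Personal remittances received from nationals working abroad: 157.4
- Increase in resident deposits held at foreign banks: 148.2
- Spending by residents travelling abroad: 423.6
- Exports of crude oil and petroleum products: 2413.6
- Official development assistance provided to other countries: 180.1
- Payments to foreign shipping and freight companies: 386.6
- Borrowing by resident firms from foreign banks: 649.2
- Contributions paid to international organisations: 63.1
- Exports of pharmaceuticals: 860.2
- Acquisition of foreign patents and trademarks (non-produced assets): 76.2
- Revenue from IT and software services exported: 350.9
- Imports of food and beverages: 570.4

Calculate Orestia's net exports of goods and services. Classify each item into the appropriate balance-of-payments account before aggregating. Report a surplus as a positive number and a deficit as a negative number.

Goods: 2413.6 - 570.4 + 860.2 + 561.3 = 3264.7
Services: 350.9 - 386.6 - 423.6 = -459.3
Trade balance = 3264.7 + (-459.3) = 2805.4
(Excluded from the trade balance — primary income: interest paid on external government debt 230.3; secondary income: personal remittances received from nationals working abroad 157.4, official development assistance provided to other countries 180.1, contributions paid to international organisations 63.1; financial account: increase in resident deposits held at foreign banks 148.2, borrowing by resident firms from foreign banks 649.2; capital account: acquisition of foreign patents and trademarks (non-produced assets) 76.2.)

2805.4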